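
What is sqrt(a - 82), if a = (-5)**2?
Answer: I*sqrt(57) ≈ 7.5498*I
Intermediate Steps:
a = 25
sqrt(a - 82) = sqrt(25 - 82) = sqrt(-57) = I*sqrt(57)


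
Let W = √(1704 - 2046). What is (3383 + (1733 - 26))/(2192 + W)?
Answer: 5578640/2402603 - 7635*I*√38/2402603 ≈ 2.3219 - 0.019589*I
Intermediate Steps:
W = 3*I*√38 (W = √(-342) = 3*I*√38 ≈ 18.493*I)
(3383 + (1733 - 26))/(2192 + W) = (3383 + (1733 - 26))/(2192 + 3*I*√38) = (3383 + 1707)/(2192 + 3*I*√38) = 5090/(2192 + 3*I*√38)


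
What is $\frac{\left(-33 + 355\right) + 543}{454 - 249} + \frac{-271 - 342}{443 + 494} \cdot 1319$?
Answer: $- \frac{32988326}{38417} \approx -858.69$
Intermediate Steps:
$\frac{\left(-33 + 355\right) + 543}{454 - 249} + \frac{-271 - 342}{443 + 494} \cdot 1319 = \frac{322 + 543}{205} + - \frac{613}{937} \cdot 1319 = 865 \cdot \frac{1}{205} + \left(-613\right) \frac{1}{937} \cdot 1319 = \frac{173}{41} - \frac{808547}{937} = - \frac{32988326}{38417}$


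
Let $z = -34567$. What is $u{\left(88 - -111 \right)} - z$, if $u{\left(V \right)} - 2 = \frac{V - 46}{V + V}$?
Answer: $\frac{13758615}{398} \approx 34569.0$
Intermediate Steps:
$u{\left(V \right)} = 2 + \frac{-46 + V}{2 V}$ ($u{\left(V \right)} = 2 + \frac{V - 46}{V + V} = 2 + \frac{-46 + V}{2 V}$)
$u{\left(88 - -111 \right)} - z = \left(\frac{5}{2} - \frac{23}{88 - -111}\right) - -34567 = \left(\frac{5}{2} - \frac{23}{88 + 111}\right) + 34567 = \left(\frac{5}{2} - \frac{23}{199}\right) + 34567 = \frac{949}{398} + 34567 = \frac{13758615}{398}$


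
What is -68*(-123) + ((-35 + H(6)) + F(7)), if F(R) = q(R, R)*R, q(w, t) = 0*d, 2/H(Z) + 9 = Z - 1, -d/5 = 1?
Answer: 16657/2 ≈ 8328.5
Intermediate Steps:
d = -5 (d = -5*1 = -5)
H(Z) = 2/(-10 + Z) (H(Z) = 2/(-9 + (Z - 1)) = 2/(-9 + (-1 + Z)) = 2/(-10 + Z))
q(w, t) = 0 (q(w, t) = 0*(-5) = 0)
F(R) = 0 (F(R) = 0*R = 0)
-68*(-123) + ((-35 + H(6)) + F(7)) = -68*(-123) + ((-35 + 2/(-10 + 6)) + 0) = 8364 + ((-35 + 2/(-4)) + 0) = 8364 + ((-35 + 2*(-¼)) + 0) = 8364 + ((-35 - ½) + 0) = 8364 + (-71/2 + 0) = 8364 - 71/2 = 16657/2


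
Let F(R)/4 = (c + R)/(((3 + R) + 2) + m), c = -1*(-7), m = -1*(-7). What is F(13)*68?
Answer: 1088/5 ≈ 217.60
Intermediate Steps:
m = 7
c = 7
F(R) = 4*(7 + R)/(12 + R) (F(R) = 4*((7 + R)/(((3 + R) + 2) + 7)) = 4*((7 + R)/((5 + R) + 7)) = 4*((7 + R)/(12 + R)) = 4*(7 + R)/(12 + R))
F(13)*68 = (4*(7 + 13)/(12 + 13))*68 = (4*20/25)*68 = (4*(1/25)*20)*68 = (16/5)*68 = 1088/5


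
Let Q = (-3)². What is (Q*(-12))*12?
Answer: -1296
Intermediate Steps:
Q = 9
(Q*(-12))*12 = (9*(-12))*12 = -108*12 = -1296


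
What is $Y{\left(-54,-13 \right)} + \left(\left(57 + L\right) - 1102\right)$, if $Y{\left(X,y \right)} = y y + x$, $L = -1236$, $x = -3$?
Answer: $-2115$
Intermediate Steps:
$Y{\left(X,y \right)} = -3 + y^{2}$ ($Y{\left(X,y \right)} = y y - 3 = y^{2} - 3 = -3 + y^{2}$)
$Y{\left(-54,-13 \right)} + \left(\left(57 + L\right) - 1102\right) = \left(-3 + \left(-13\right)^{2}\right) + \left(\left(57 - 1236\right) - 1102\right) = \left(-3 + 169\right) - 2281 = 166 - 2281 = -2115$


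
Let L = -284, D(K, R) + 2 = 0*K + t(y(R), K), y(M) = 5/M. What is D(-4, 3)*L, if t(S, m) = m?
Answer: 1704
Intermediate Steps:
D(K, R) = -2 + K (D(K, R) = -2 + (0*K + K) = -2 + (0 + K) = -2 + K)
D(-4, 3)*L = (-2 - 4)*(-284) = -6*(-284) = 1704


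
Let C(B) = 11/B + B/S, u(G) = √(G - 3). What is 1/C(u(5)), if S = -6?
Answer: 3*√2/32 ≈ 0.13258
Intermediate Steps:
u(G) = √(-3 + G)
C(B) = 11/B - B/6 (C(B) = 11/B + B/(-6) = 11/B + B*(-⅙) = 11/B - B/6)
1/C(u(5)) = 1/(11/(√(-3 + 5)) - √(-3 + 5)/6) = 1/(11/(√2) - √2/6) = 1/(11*(√2/2) - √2/6) = 1/(11*√2/2 - √2/6) = 1/(16*√2/3) = 3*√2/32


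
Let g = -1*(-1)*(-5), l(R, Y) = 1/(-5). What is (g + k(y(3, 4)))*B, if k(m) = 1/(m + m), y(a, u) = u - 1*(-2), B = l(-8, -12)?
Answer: 59/60 ≈ 0.98333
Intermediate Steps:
l(R, Y) = -⅕
B = -⅕ ≈ -0.20000
g = -5 (g = 1*(-5) = -5)
y(a, u) = 2 + u (y(a, u) = u + 2 = 2 + u)
k(m) = 1/(2*m)
(g + k(y(3, 4)))*B = (-5 + 1/(2*(2 + 4)))*(-⅕) = (-5 + (½)/6)*(-⅕) = (-5 + (½)*(⅙))*(-⅕) = (-5 + 1/12)*(-⅕) = -59/12*(-⅕) = 59/60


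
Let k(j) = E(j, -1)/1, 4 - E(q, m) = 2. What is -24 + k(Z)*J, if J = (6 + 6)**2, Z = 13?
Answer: 264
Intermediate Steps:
E(q, m) = 2 (E(q, m) = 4 - 1*2 = 4 - 2 = 2)
k(j) = 2 (k(j) = 2/1 = 2*1 = 2)
J = 144 (J = 12**2 = 144)
-24 + k(Z)*J = -24 + 2*144 = -24 + 288 = 264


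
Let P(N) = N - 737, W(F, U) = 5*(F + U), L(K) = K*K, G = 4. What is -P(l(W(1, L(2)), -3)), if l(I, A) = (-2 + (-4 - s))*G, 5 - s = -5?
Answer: 801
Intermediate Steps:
s = 10 (s = 5 - 1*(-5) = 5 + 5 = 10)
L(K) = K²
W(F, U) = 5*F + 5*U
l(I, A) = -64 (l(I, A) = (-2 + (-4 - 1*10))*4 = (-2 + (-4 - 10))*4 = (-2 - 14)*4 = -16*4 = -64)
P(N) = -737 + N
-P(l(W(1, L(2)), -3)) = -(-737 - 64) = -1*(-801) = 801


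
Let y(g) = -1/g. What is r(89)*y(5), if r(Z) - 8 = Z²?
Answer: -7929/5 ≈ -1585.8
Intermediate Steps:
r(Z) = 8 + Z²
r(89)*y(5) = (8 + 89²)*(-1/5) = (8 + 7921)*(-1*⅕) = 7929*(-⅕) = -7929/5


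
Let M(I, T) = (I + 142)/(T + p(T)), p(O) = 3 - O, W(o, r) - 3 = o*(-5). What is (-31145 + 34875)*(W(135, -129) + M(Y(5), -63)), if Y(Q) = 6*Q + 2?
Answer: -2290220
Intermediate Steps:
W(o, r) = 3 - 5*o (W(o, r) = 3 + o*(-5) = 3 - 5*o)
Y(Q) = 2 + 6*Q
M(I, T) = 142/3 + I/3 (M(I, T) = (I + 142)/(T + (3 - T)) = (142 + I)/3 = (142 + I)*(1/3) = 142/3 + I/3)
(-31145 + 34875)*(W(135, -129) + M(Y(5), -63)) = (-31145 + 34875)*((3 - 5*135) + (142/3 + (2 + 6*5)/3)) = 3730*((3 - 675) + (142/3 + (2 + 30)/3)) = 3730*(-672 + (142/3 + (1/3)*32)) = 3730*(-672 + (142/3 + 32/3)) = 3730*(-672 + 58) = 3730*(-614) = -2290220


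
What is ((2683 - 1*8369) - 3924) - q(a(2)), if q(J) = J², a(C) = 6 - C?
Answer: -9626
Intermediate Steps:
((2683 - 1*8369) - 3924) - q(a(2)) = ((2683 - 1*8369) - 3924) - (6 - 1*2)² = ((2683 - 8369) - 3924) - (6 - 2)² = (-5686 - 3924) - 1*4² = -9610 - 1*16 = -9610 - 16 = -9626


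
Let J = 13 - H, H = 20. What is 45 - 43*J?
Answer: 346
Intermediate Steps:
J = -7 (J = 13 - 1*20 = 13 - 20 = -7)
45 - 43*J = 45 - 43*(-7) = 45 + 301 = 346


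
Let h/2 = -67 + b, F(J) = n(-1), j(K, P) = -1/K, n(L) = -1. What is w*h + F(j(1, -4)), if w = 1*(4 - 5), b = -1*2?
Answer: 137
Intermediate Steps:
b = -2
F(J) = -1
w = -1 (w = 1*(-1) = -1)
h = -138 (h = 2*(-67 - 2) = 2*(-69) = -138)
w*h + F(j(1, -4)) = -1*(-138) - 1 = 138 - 1 = 137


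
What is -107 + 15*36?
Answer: 433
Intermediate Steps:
-107 + 15*36 = -107 + 540 = 433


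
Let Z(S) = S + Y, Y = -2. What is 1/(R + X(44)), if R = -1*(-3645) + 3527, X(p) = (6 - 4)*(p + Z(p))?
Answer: 1/7344 ≈ 0.00013617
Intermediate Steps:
Z(S) = -2 + S (Z(S) = S - 2 = -2 + S)
X(p) = -4 + 4*p (X(p) = (6 - 4)*(p + (-2 + p)) = 2*(-2 + 2*p) = -4 + 4*p)
R = 7172 (R = 3645 + 3527 = 7172)
1/(R + X(44)) = 1/(7172 + (-4 + 4*44)) = 1/(7172 + (-4 + 176)) = 1/(7172 + 172) = 1/7344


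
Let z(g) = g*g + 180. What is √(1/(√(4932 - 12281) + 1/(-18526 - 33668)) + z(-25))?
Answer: √((-51389 - 42016170*I*√7349)/(1 - 52194*I*√7349)) ≈ 28.373 - 0.0002*I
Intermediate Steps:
z(g) = 180 + g² (z(g) = g² + 180 = 180 + g²)
√(1/(√(4932 - 12281) + 1/(-18526 - 33668)) + z(-25)) = √(1/(√(4932 - 12281) + 1/(-18526 - 33668)) + (180 + (-25)²)) = √(1/(√(-7349) + 1/(-52194)) + (180 + 625)) = √(1/(I*√7349 - 1/52194) + 805) = √(1/(-1/52194 + I*√7349) + 805) = √(805 + 1/(-1/52194 + I*√7349))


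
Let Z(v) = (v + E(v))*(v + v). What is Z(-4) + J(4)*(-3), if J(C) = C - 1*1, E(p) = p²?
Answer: -105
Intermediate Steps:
Z(v) = 2*v*(v + v²) (Z(v) = (v + v²)*(v + v) = (v + v²)*(2*v) = 2*v*(v + v²))
J(C) = -1 + C (J(C) = C - 1 = -1 + C)
Z(-4) + J(4)*(-3) = 2*(-4)²*(1 - 4) + (-1 + 4)*(-3) = 2*16*(-3) + 3*(-3) = -96 - 9 = -105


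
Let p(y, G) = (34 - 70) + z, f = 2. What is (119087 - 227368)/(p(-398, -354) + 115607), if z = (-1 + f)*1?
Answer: -108281/115572 ≈ -0.93691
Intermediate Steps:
z = 1 (z = (-1 + 2)*1 = 1*1 = 1)
p(y, G) = -35 (p(y, G) = (34 - 70) + 1 = -36 + 1 = -35)
(119087 - 227368)/(p(-398, -354) + 115607) = (119087 - 227368)/(-35 + 115607) = -108281/115572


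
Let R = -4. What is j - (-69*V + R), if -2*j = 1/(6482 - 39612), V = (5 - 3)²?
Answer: 18552801/66260 ≈ 280.00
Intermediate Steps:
V = 4 (V = 2² = 4)
j = 1/66260 (j = -1/(2*(6482 - 39612)) = -½/(-33130) = -½*(-1/33130) = 1/66260 ≈ 1.5092e-5)
j - (-69*V + R) = 1/66260 - (-69*4 - 4) = 1/66260 - (-276 - 4) = 1/66260 - 1*(-280) = 1/66260 + 280 = 18552801/66260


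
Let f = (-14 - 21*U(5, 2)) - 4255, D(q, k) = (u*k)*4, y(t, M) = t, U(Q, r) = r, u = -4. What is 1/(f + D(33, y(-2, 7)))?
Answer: -1/4279 ≈ -0.00023370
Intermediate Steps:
D(q, k) = -16*k (D(q, k) = -4*k*4 = -16*k)
f = -4311 (f = (-14 - 21*2) - 4255 = (-14 - 42) - 4255 = -56 - 4255 = -4311)
1/(f + D(33, y(-2, 7))) = 1/(-4311 - 16*(-2)) = 1/(-4311 + 32) = 1/(-4279) = -1/4279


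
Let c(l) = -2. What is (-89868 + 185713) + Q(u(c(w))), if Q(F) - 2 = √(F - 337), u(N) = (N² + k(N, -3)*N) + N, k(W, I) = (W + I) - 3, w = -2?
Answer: 95847 + I*√319 ≈ 95847.0 + 17.861*I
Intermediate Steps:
k(W, I) = -3 + I + W (k(W, I) = (I + W) - 3 = -3 + I + W)
u(N) = N + N² + N*(-6 + N) (u(N) = (N² + (-3 - 3 + N)*N) + N = (N² + (-6 + N)*N) + N = (N² + N*(-6 + N)) + N = N + N² + N*(-6 + N))
Q(F) = 2 + √(-337 + F) (Q(F) = 2 + √(F - 337) = 2 + √(-337 + F))
(-89868 + 185713) + Q(u(c(w))) = (-89868 + 185713) + (2 + √(-337 - 2*(-5 + 2*(-2)))) = 95845 + (2 + √(-337 - 2*(-5 - 4))) = 95845 + (2 + √(-337 - 2*(-9))) = 95845 + (2 + √(-337 + 18)) = 95845 + (2 + √(-319)) = 95845 + (2 + I*√319) = 95847 + I*√319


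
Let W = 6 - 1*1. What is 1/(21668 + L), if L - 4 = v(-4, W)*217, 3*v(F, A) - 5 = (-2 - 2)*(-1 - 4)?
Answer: 3/70441 ≈ 4.2589e-5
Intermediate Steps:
W = 5 (W = 6 - 1 = 5)
v(F, A) = 25/3 (v(F, A) = 5/3 + ((-2 - 2)*(-1 - 4))/3 = 5/3 + (-4*(-5))/3 = 5/3 + (1/3)*20 = 5/3 + 20/3 = 25/3)
L = 5437/3 (L = 4 + (25/3)*217 = 4 + 5425/3 = 5437/3 ≈ 1812.3)
1/(21668 + L) = 1/(21668 + 5437/3) = 1/(70441/3) = 3/70441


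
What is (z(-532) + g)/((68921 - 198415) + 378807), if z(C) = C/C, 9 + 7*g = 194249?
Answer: 194247/1745191 ≈ 0.11130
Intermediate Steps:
g = 194240/7 (g = -9/7 + (⅐)*194249 = -9/7 + 194249/7 = 194240/7 ≈ 27749.)
z(C) = 1
(z(-532) + g)/((68921 - 198415) + 378807) = (1 + 194240/7)/((68921 - 198415) + 378807) = 194247/(7*(-129494 + 378807)) = (194247/7)/249313 = (194247/7)*(1/249313) = 194247/1745191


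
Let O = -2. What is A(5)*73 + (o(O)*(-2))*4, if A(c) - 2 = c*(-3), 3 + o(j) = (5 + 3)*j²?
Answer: -1181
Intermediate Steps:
o(j) = -3 + 8*j² (o(j) = -3 + (5 + 3)*j² = -3 + 8*j²)
A(c) = 2 - 3*c (A(c) = 2 + c*(-3) = 2 - 3*c)
A(5)*73 + (o(O)*(-2))*4 = (2 - 3*5)*73 + ((-3 + 8*(-2)²)*(-2))*4 = (2 - 15)*73 + ((-3 + 8*4)*(-2))*4 = -13*73 + ((-3 + 32)*(-2))*4 = -949 + (29*(-2))*4 = -949 - 58*4 = -949 - 232 = -1181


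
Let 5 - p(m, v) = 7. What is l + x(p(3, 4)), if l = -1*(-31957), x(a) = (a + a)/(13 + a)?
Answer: 351523/11 ≈ 31957.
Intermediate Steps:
p(m, v) = -2 (p(m, v) = 5 - 1*7 = 5 - 7 = -2)
x(a) = 2*a/(13 + a) (x(a) = (2*a)/(13 + a) = 2*a/(13 + a))
l = 31957
l + x(p(3, 4)) = 31957 + 2*(-2)/(13 - 2) = 31957 + 2*(-2)/11 = 31957 + 2*(-2)*(1/11) = 31957 - 4/11 = 351523/11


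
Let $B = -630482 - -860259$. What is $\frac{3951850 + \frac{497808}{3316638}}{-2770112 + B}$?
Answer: $- \frac{2184476063018}{1404228598955} \approx -1.5556$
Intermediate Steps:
$B = 229777$ ($B = -630482 + 860259 = 229777$)
$\frac{3951850 + \frac{497808}{3316638}}{-2770112 + B} = \frac{3951850 + \frac{497808}{3316638}}{-2770112 + 229777} = \frac{3951850 + 497808 \cdot \frac{1}{3316638}}{-2540335} = \left(3951850 + \frac{82968}{552773}\right) \left(- \frac{1}{2540335}\right) = \frac{2184476063018}{552773} \left(- \frac{1}{2540335}\right) = - \frac{2184476063018}{1404228598955}$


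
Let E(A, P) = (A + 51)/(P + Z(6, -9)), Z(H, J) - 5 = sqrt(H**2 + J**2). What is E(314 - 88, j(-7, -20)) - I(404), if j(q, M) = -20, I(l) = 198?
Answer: -8513/36 - 277*sqrt(13)/36 ≈ -264.21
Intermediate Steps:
Z(H, J) = 5 + sqrt(H**2 + J**2)
E(A, P) = (51 + A)/(5 + P + 3*sqrt(13)) (E(A, P) = (A + 51)/(P + (5 + sqrt(6**2 + (-9)**2))) = (51 + A)/(P + (5 + sqrt(36 + 81))) = (51 + A)/(P + (5 + sqrt(117))) = (51 + A)/(P + (5 + 3*sqrt(13))) = (51 + A)/(5 + P + 3*sqrt(13)))
E(314 - 88, j(-7, -20)) - I(404) = (51 + (314 - 88))/(5 - 20 + 3*sqrt(13)) - 1*198 = (51 + 226)/(-15 + 3*sqrt(13)) - 198 = 277/(-15 + 3*sqrt(13)) - 198 = -198 + 277/(-15 + 3*sqrt(13))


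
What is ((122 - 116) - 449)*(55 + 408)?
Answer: -205109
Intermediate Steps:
((122 - 116) - 449)*(55 + 408) = (6 - 449)*463 = -443*463 = -205109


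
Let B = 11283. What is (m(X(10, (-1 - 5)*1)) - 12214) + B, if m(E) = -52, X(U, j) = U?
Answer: -983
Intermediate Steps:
(m(X(10, (-1 - 5)*1)) - 12214) + B = (-52 - 12214) + 11283 = -12266 + 11283 = -983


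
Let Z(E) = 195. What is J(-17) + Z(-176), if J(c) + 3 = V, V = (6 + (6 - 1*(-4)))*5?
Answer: 272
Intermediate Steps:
V = 80 (V = (6 + (6 + 4))*5 = (6 + 10)*5 = 16*5 = 80)
J(c) = 77 (J(c) = -3 + 80 = 77)
J(-17) + Z(-176) = 77 + 195 = 272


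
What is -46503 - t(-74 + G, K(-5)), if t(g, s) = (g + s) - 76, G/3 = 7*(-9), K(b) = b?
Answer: -46159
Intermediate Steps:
G = -189 (G = 3*(7*(-9)) = 3*(-63) = -189)
t(g, s) = -76 + g + s
-46503 - t(-74 + G, K(-5)) = -46503 - (-76 + (-74 - 189) - 5) = -46503 - (-76 - 263 - 5) = -46503 - 1*(-344) = -46503 + 344 = -46159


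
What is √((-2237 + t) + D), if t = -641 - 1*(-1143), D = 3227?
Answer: 2*√373 ≈ 38.626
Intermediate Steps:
t = 502 (t = -641 + 1143 = 502)
√((-2237 + t) + D) = √((-2237 + 502) + 3227) = √(-1735 + 3227) = √1492 = 2*√373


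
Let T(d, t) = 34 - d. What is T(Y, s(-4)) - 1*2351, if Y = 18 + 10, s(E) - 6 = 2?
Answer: -2345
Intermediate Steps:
s(E) = 8 (s(E) = 6 + 2 = 8)
Y = 28
T(Y, s(-4)) - 1*2351 = (34 - 1*28) - 1*2351 = (34 - 28) - 2351 = 6 - 2351 = -2345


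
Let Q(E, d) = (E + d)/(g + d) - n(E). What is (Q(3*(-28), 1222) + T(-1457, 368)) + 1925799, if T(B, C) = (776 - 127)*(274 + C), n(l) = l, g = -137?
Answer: 2541658123/1085 ≈ 2.3425e+6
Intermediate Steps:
Q(E, d) = -E + (E + d)/(-137 + d) (Q(E, d) = (E + d)/(-137 + d) - E = -E + (E + d)/(-137 + d))
T(B, C) = 177826 + 649*C (T(B, C) = 649*(274 + C) = 177826 + 649*C)
(Q(3*(-28), 1222) + T(-1457, 368)) + 1925799 = ((1222 + 138*(3*(-28)) - 1*3*(-28)*1222)/(-137 + 1222) + (177826 + 649*368)) + 1925799 = ((1222 + 138*(-84) - 1*(-84)*1222)/1085 + (177826 + 238832)) + 1925799 = ((1222 - 11592 + 102648)/1085 + 416658) + 1925799 = ((1/1085)*92278 + 416658) + 1925799 = (92278/1085 + 416658) + 1925799 = 452166208/1085 + 1925799 = 2541658123/1085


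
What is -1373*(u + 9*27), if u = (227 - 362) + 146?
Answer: -348742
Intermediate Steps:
u = 11 (u = -135 + 146 = 11)
-1373*(u + 9*27) = -1373*(11 + 9*27) = -1373*(11 + 243) = -1373*254 = -348742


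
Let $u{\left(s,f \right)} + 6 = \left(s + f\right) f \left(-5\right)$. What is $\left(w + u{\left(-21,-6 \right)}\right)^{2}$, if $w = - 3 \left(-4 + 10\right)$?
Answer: $695556$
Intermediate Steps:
$u{\left(s,f \right)} = -6 - 5 f \left(f + s\right)$ ($u{\left(s,f \right)} = -6 + \left(s + f\right) f \left(-5\right) = -6 + \left(f + s\right) f \left(-5\right) = -6 + f \left(f + s\right) \left(-5\right) = -6 - 5 f \left(f + s\right)$)
$w = -18$ ($w = \left(-3\right) 6 = -18$)
$\left(w + u{\left(-21,-6 \right)}\right)^{2} = \left(-18 - \left(6 + 180 + 630\right)\right)^{2} = \left(-18 - 816\right)^{2} = \left(-834\right)^{2} = 695556$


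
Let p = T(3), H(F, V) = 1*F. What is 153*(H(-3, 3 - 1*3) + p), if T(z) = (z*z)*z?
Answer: 3672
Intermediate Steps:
H(F, V) = F
T(z) = z³ (T(z) = z²*z = z³)
p = 27 (p = 3³ = 27)
153*(H(-3, 3 - 1*3) + p) = 153*(-3 + 27) = 153*24 = 3672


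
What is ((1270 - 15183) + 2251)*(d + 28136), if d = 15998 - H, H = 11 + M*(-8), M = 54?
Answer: -519600410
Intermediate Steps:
H = -421 (H = 11 + 54*(-8) = 11 - 432 = -421)
d = 16419 (d = 15998 - 1*(-421) = 15998 + 421 = 16419)
((1270 - 15183) + 2251)*(d + 28136) = ((1270 - 15183) + 2251)*(16419 + 28136) = (-13913 + 2251)*44555 = -11662*44555 = -519600410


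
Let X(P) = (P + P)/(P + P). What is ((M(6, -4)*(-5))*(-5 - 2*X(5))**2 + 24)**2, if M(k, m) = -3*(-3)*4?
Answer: 77369616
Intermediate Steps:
M(k, m) = 36 (M(k, m) = 9*4 = 36)
X(P) = 1 (X(P) = (2*P)/((2*P)) = (2*P)*(1/(2*P)) = 1)
((M(6, -4)*(-5))*(-5 - 2*X(5))**2 + 24)**2 = ((36*(-5))*(-5 - 2*1)**2 + 24)**2 = (-180*(-5 - 2)**2 + 24)**2 = (-180*(-7)**2 + 24)**2 = (-180*49 + 24)**2 = (-8820 + 24)**2 = (-8796)**2 = 77369616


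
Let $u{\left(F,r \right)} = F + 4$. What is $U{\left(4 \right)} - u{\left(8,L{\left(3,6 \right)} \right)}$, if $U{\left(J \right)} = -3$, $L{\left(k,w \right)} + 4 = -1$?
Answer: $-15$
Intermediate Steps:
$L{\left(k,w \right)} = -5$ ($L{\left(k,w \right)} = -4 - 1 = -5$)
$u{\left(F,r \right)} = 4 + F$
$U{\left(4 \right)} - u{\left(8,L{\left(3,6 \right)} \right)} = -3 - \left(4 + 8\right) = -3 - 12 = -15$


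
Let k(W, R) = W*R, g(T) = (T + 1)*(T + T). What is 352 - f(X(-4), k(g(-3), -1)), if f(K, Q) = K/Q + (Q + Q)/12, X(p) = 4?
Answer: 1063/3 ≈ 354.33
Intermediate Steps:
g(T) = 2*T*(1 + T) (g(T) = (1 + T)*(2*T) = 2*T*(1 + T))
k(W, R) = R*W
f(K, Q) = Q/6 + K/Q (f(K, Q) = K/Q + (2*Q)*(1/12) = K/Q + Q/6 = Q/6 + K/Q)
352 - f(X(-4), k(g(-3), -1)) = 352 - ((-2*(-3)*(1 - 3))/6 + 4/((-2*(-3)*(1 - 3)))) = 352 - ((-2*(-3)*(-2))/6 + 4/((-2*(-3)*(-2)))) = 352 - ((-1*12)/6 + 4/((-1*12))) = 352 - ((⅙)*(-12) + 4/(-12)) = 352 - (-2 + 4*(-1/12)) = 352 - (-2 - ⅓) = 352 - 1*(-7/3) = 352 + 7/3 = 1063/3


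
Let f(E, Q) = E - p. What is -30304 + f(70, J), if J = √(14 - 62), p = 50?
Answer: -30284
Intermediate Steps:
J = 4*I*√3 (J = √(-48) = 4*I*√3 ≈ 6.9282*I)
f(E, Q) = -50 + E (f(E, Q) = E - 1*50 = E - 50 = -50 + E)
-30304 + f(70, J) = -30304 + (-50 + 70) = -30304 + 20 = -30284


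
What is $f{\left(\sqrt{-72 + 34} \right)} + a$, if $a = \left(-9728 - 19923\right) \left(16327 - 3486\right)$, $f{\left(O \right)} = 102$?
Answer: $-380748389$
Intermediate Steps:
$a = -380748491$ ($a = \left(-29651\right) 12841 = -380748491$)
$f{\left(\sqrt{-72 + 34} \right)} + a = 102 - 380748491 = -380748389$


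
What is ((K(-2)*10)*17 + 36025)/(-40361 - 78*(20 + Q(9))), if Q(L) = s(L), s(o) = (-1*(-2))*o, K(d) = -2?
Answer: -7137/8665 ≈ -0.82366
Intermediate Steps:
s(o) = 2*o
Q(L) = 2*L
((K(-2)*10)*17 + 36025)/(-40361 - 78*(20 + Q(9))) = (-2*10*17 + 36025)/(-40361 - 78*(20 + 2*9)) = (-20*17 + 36025)/(-40361 - 78*(20 + 18)) = (-340 + 36025)/(-40361 - 78*38) = 35685/(-40361 - 2964) = 35685/(-43325) = 35685*(-1/43325) = -7137/8665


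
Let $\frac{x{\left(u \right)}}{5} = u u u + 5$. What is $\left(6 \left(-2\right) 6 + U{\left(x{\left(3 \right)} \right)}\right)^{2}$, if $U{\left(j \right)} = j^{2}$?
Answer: $651678784$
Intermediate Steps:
$x{\left(u \right)} = 25 + 5 u^{3}$ ($x{\left(u \right)} = 5 \left(u u u + 5\right) = 5 \left(u u^{2} + 5\right) = 5 \left(u^{3} + 5\right) = 5 \left(5 + u^{3}\right) = 25 + 5 u^{3}$)
$\left(6 \left(-2\right) 6 + U{\left(x{\left(3 \right)} \right)}\right)^{2} = \left(6 \left(-2\right) 6 + \left(25 + 5 \cdot 3^{3}\right)^{2}\right)^{2} = \left(\left(-12\right) 6 + \left(25 + 5 \cdot 27\right)^{2}\right)^{2} = \left(-72 + \left(25 + 135\right)^{2}\right)^{2} = \left(-72 + 160^{2}\right)^{2} = \left(-72 + 25600\right)^{2} = 25528^{2} = 651678784$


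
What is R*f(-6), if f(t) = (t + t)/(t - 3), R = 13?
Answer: 52/3 ≈ 17.333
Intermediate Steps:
f(t) = 2*t/(-3 + t) (f(t) = (2*t)/(-3 + t) = 2*t/(-3 + t))
R*f(-6) = 13*(2*(-6)/(-3 - 6)) = 13*(2*(-6)/(-9)) = 13*(2*(-6)*(-⅑)) = 13*(4/3) = 52/3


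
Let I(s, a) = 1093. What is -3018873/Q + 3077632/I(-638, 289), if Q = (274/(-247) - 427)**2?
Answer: 3110135246222297/1111042652687 ≈ 2799.3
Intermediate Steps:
Q = 11181582049/61009 (Q = (274*(-1/247) - 427)**2 = (-274/247 - 427)**2 = (-105743/247)**2 = 11181582049/61009 ≈ 1.8328e+5)
-3018873/Q + 3077632/I(-638, 289) = -3018873/11181582049/61009 + 3077632/1093 = -3018873*61009/11181582049 + 3077632*(1/1093) = -16743492987/1016507459 + 3077632/1093 = 3110135246222297/1111042652687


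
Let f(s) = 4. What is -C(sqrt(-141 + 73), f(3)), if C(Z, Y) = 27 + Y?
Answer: -31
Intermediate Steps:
-C(sqrt(-141 + 73), f(3)) = -(27 + 4) = -1*31 = -31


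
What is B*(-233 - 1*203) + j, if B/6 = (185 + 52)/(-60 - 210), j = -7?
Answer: 34339/15 ≈ 2289.3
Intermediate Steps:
B = -79/15 (B = 6*((185 + 52)/(-60 - 210)) = 6*(237/(-270)) = 6*(237*(-1/270)) = 6*(-79/90) = -79/15 ≈ -5.2667)
B*(-233 - 1*203) + j = -79*(-233 - 1*203)/15 - 7 = -79*(-233 - 203)/15 - 7 = -79/15*(-436) - 7 = 34444/15 - 7 = 34339/15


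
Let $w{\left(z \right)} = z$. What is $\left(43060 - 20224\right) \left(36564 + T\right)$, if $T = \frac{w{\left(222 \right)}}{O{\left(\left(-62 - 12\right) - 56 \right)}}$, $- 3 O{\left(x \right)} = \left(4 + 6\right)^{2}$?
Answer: $\frac{20870585406}{25} \approx 8.3482 \cdot 10^{8}$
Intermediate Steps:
$O{\left(x \right)} = - \frac{100}{3}$ ($O{\left(x \right)} = - \frac{\left(4 + 6\right)^{2}}{3} = - \frac{10^{2}}{3} = \left(- \frac{1}{3}\right) 100 = - \frac{100}{3}$)
$T = - \frac{333}{50}$ ($T = \frac{222}{- \frac{100}{3}} = 222 \left(- \frac{3}{100}\right) = - \frac{333}{50} \approx -6.66$)
$\left(43060 - 20224\right) \left(36564 + T\right) = \left(43060 - 20224\right) \left(36564 - \frac{333}{50}\right) = 22836 \cdot \frac{1827867}{50} = \frac{20870585406}{25}$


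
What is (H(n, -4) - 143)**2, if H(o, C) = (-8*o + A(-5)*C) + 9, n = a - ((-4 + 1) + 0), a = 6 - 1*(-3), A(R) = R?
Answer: 44100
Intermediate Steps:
a = 9 (a = 6 + 3 = 9)
n = 12 (n = 9 - ((-4 + 1) + 0) = 9 - (-3 + 0) = 9 - 1*(-3) = 9 + 3 = 12)
H(o, C) = 9 - 8*o - 5*C (H(o, C) = (-8*o - 5*C) + 9 = 9 - 8*o - 5*C)
(H(n, -4) - 143)**2 = ((9 - 8*12 - 5*(-4)) - 143)**2 = ((9 - 96 + 20) - 143)**2 = (-67 - 143)**2 = (-210)**2 = 44100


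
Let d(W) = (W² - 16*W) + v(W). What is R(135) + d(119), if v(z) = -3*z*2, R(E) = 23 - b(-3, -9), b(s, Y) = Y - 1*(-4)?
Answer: 11571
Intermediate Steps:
b(s, Y) = 4 + Y (b(s, Y) = Y + 4 = 4 + Y)
R(E) = 28 (R(E) = 23 - (4 - 9) = 23 - 1*(-5) = 23 + 5 = 28)
v(z) = -6*z
d(W) = W² - 22*W (d(W) = (W² - 16*W) - 6*W = W² - 22*W)
R(135) + d(119) = 28 + 119*(-22 + 119) = 28 + 119*97 = 28 + 11543 = 11571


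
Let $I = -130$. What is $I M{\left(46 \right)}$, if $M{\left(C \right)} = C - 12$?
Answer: $-4420$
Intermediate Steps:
$M{\left(C \right)} = -12 + C$
$I M{\left(46 \right)} = - 130 \left(-12 + 46\right) = \left(-130\right) 34 = -4420$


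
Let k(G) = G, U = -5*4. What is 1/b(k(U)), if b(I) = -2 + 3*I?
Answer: -1/62 ≈ -0.016129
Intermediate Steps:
U = -20
1/b(k(U)) = 1/(-2 + 3*(-20)) = 1/(-2 - 60) = 1/(-62) = -1/62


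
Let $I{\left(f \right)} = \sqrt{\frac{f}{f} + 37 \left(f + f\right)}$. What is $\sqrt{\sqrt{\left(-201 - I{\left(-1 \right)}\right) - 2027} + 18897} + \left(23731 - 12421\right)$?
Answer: $11310 + \sqrt{18897 + \sqrt{-2228 - i \sqrt{73}}} \approx 11447.0 - 0.17168 i$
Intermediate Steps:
$I{\left(f \right)} = \sqrt{1 + 74 f}$ ($I{\left(f \right)} = \sqrt{1 + 37 \cdot 2 f} = \sqrt{1 + 74 f}$)
$\sqrt{\sqrt{\left(-201 - I{\left(-1 \right)}\right) - 2027} + 18897} + \left(23731 - 12421\right) = \sqrt{\sqrt{\left(-201 - \sqrt{1 + 74 \left(-1\right)}\right) - 2027} + 18897} + \left(23731 - 12421\right) = \sqrt{\sqrt{\left(-201 - \sqrt{1 - 74}\right) - 2027} + 18897} + 11310 = \sqrt{\sqrt{\left(-201 - \sqrt{-73}\right) - 2027} + 18897} + 11310 = \sqrt{\sqrt{\left(-201 - i \sqrt{73}\right) - 2027} + 18897} + 11310 = \sqrt{\sqrt{-2228 - i \sqrt{73}} + 18897} + 11310 = \sqrt{18897 + \sqrt{-2228 - i \sqrt{73}}} + 11310 = 11310 + \sqrt{18897 + \sqrt{-2228 - i \sqrt{73}}}$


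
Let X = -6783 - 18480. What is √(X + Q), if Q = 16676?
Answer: I*√8587 ≈ 92.666*I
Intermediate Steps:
X = -25263
√(X + Q) = √(-25263 + 16676) = √(-8587) = I*√8587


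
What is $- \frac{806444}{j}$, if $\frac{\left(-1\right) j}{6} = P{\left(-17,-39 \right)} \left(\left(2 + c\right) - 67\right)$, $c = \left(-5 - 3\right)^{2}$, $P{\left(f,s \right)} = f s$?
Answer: $- \frac{403222}{1989} \approx -202.73$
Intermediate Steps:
$c = 64$ ($c = \left(-8\right)^{2} = 64$)
$j = 3978$ ($j = - 6 \left(-17\right) \left(-39\right) \left(\left(2 + 64\right) - 67\right) = - 6 \cdot 663 \left(66 - 67\right) = - 6 \cdot 663 \left(-1\right) = \left(-6\right) \left(-663\right) = 3978$)
$- \frac{806444}{j} = - \frac{806444}{3978} = \left(-806444\right) \frac{1}{3978} = - \frac{403222}{1989}$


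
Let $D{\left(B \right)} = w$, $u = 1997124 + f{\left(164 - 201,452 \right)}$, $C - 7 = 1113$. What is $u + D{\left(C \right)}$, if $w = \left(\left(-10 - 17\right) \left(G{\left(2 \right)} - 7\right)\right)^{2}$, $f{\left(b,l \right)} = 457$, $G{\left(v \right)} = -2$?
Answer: $2056630$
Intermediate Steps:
$C = 1120$ ($C = 7 + 1113 = 1120$)
$w = 59049$ ($w = \left(\left(-10 - 17\right) \left(-2 - 7\right)\right)^{2} = \left(\left(-27\right) \left(-9\right)\right)^{2} = 243^{2} = 59049$)
$u = 1997581$ ($u = 1997124 + 457 = 1997581$)
$D{\left(B \right)} = 59049$
$u + D{\left(C \right)} = 1997581 + 59049 = 2056630$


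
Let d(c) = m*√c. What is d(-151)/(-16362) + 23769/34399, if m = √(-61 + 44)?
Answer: 23769/34399 + √2567/16362 ≈ 0.69408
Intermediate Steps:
m = I*√17 (m = √(-17) = I*√17 ≈ 4.1231*I)
d(c) = I*√17*√c (d(c) = (I*√17)*√c = I*√17*√c)
d(-151)/(-16362) + 23769/34399 = (I*√17*√(-151))/(-16362) + 23769/34399 = (I*√17*(I*√151))*(-1/16362) + 23769*(1/34399) = -√2567*(-1/16362) + 23769/34399 = √2567/16362 + 23769/34399 = 23769/34399 + √2567/16362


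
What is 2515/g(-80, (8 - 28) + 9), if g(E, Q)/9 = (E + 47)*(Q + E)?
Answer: 2515/27027 ≈ 0.093055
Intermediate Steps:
g(E, Q) = 9*(47 + E)*(E + Q) (g(E, Q) = 9*((E + 47)*(Q + E)) = 9*((47 + E)*(E + Q)) = 9*(47 + E)*(E + Q))
2515/g(-80, (8 - 28) + 9) = 2515/(9*(-80)² + 423*(-80) + 423*((8 - 28) + 9) + 9*(-80)*((8 - 28) + 9)) = 2515/(9*6400 - 33840 + 423*(-20 + 9) + 9*(-80)*(-20 + 9)) = 2515/(57600 - 33840 + 423*(-11) + 9*(-80)*(-11)) = 2515/(57600 - 33840 - 4653 + 7920) = 2515/27027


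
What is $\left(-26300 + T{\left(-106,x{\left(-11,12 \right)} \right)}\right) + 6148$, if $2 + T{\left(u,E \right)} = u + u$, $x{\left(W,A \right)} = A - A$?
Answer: $-20366$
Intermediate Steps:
$x{\left(W,A \right)} = 0$
$T{\left(u,E \right)} = -2 + 2 u$ ($T{\left(u,E \right)} = -2 + \left(u + u\right) = -2 + 2 u$)
$\left(-26300 + T{\left(-106,x{\left(-11,12 \right)} \right)}\right) + 6148 = \left(-26300 + \left(-2 + 2 \left(-106\right)\right)\right) + 6148 = \left(-26300 - 214\right) + 6148 = -26514 + 6148 = -20366$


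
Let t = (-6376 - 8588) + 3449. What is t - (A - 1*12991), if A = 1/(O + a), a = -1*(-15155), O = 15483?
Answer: 45221687/30638 ≈ 1476.0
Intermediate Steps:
a = 15155
A = 1/30638 (A = 1/(15483 + 15155) = 1/30638 ≈ 3.2639e-5)
t = -11515 (t = -14964 + 3449 = -11515)
t - (A - 1*12991) = -11515 - (1/30638 - 1*12991) = -11515 - (1/30638 - 12991) = -11515 - 1*(-398018257/30638) = -11515 + 398018257/30638 = 45221687/30638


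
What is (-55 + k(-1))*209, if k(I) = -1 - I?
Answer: -11495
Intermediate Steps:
(-55 + k(-1))*209 = (-55 + (-1 - 1*(-1)))*209 = (-55 + (-1 + 1))*209 = (-55 + 0)*209 = -55*209 = -11495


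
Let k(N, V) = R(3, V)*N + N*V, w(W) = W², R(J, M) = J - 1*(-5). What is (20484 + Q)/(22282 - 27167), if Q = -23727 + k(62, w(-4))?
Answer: 351/977 ≈ 0.35926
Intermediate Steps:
R(J, M) = 5 + J (R(J, M) = J + 5 = 5 + J)
k(N, V) = 8*N + N*V (k(N, V) = (5 + 3)*N + N*V = 8*N + N*V)
Q = -22239 (Q = -23727 + 62*(8 + (-4)²) = -23727 + 62*(8 + 16) = -23727 + 62*24 = -23727 + 1488 = -22239)
(20484 + Q)/(22282 - 27167) = (20484 - 22239)/(22282 - 27167) = -1755/(-4885) = -1755*(-1/4885) = 351/977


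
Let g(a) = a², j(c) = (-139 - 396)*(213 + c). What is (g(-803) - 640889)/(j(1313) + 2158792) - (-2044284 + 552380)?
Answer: 1001352539624/671191 ≈ 1.4919e+6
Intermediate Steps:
j(c) = -113955 - 535*c (j(c) = -535*(213 + c) = -113955 - 535*c)
(g(-803) - 640889)/(j(1313) + 2158792) - (-2044284 + 552380) = ((-803)² - 640889)/((-113955 - 535*1313) + 2158792) - (-2044284 + 552380) = (644809 - 640889)/((-113955 - 702455) + 2158792) - 1*(-1491904) = 3920/(-816410 + 2158792) + 1491904 = 3920/1342382 + 1491904 = 3920*(1/1342382) + 1491904 = 1960/671191 + 1491904 = 1001352539624/671191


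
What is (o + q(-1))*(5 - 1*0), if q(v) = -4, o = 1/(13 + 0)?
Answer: -255/13 ≈ -19.615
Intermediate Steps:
o = 1/13 ≈ 0.076923
(o + q(-1))*(5 - 1*0) = (1/13 - 4)*(5 - 1*0) = -51*(5 + 0)/13 = -51/13*5 = -255/13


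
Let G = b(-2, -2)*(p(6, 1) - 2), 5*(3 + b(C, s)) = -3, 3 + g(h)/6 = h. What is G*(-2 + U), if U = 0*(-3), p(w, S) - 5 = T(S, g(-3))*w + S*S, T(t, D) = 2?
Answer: 576/5 ≈ 115.20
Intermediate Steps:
g(h) = -18 + 6*h
b(C, s) = -18/5 (b(C, s) = -3 + (1/5)*(-3) = -3 - 3/5 = -18/5)
p(w, S) = 5 + S**2 + 2*w (p(w, S) = 5 + (2*w + S*S) = 5 + (2*w + S**2) = 5 + (S**2 + 2*w) = 5 + S**2 + 2*w)
U = 0
G = -288/5 (G = -18*((5 + 1**2 + 2*6) - 2)/5 = -18*((5 + 1 + 12) - 2)/5 = -18*(18 - 2)/5 = -18/5*16 = -288/5 ≈ -57.600)
G*(-2 + U) = -288*(-2 + 0)/5 = -288/5*(-2) = 576/5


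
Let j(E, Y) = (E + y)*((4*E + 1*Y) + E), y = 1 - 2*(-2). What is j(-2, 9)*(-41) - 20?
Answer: 103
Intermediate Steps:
y = 5 (y = 1 + 4 = 5)
j(E, Y) = (5 + E)*(Y + 5*E) (j(E, Y) = (E + 5)*((4*E + 1*Y) + E) = (5 + E)*((4*E + Y) + E) = (5 + E)*((Y + 4*E) + E) = (5 + E)*(Y + 5*E))
j(-2, 9)*(-41) - 20 = (5*9 + 5*(-2)**2 + 25*(-2) - 2*9)*(-41) - 20 = (45 + 5*4 - 50 - 18)*(-41) - 20 = (45 + 20 - 50 - 18)*(-41) - 20 = -3*(-41) - 20 = 123 - 20 = 103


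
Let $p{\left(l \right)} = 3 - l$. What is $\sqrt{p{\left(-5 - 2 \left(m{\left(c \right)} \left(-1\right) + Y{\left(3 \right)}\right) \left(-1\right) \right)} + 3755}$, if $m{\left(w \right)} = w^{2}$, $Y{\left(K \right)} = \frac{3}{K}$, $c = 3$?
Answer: $\sqrt{3779} \approx 61.474$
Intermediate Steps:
$\sqrt{p{\left(-5 - 2 \left(m{\left(c \right)} \left(-1\right) + Y{\left(3 \right)}\right) \left(-1\right) \right)} + 3755} = \sqrt{\left(3 - \left(-5 - 2 \left(3^{2} \left(-1\right) + \frac{3}{3}\right) \left(-1\right)\right)\right) + 3755} = \sqrt{\left(3 - \left(-5 - 2 \left(9 \left(-1\right) + 3 \cdot \frac{1}{3}\right) \left(-1\right)\right)\right) + 3755} = \sqrt{\left(3 - \left(-5 - 2 \left(-9 + 1\right) \left(-1\right)\right)\right) + 3755} = \sqrt{\left(3 - \left(-5 - 2 \left(\left(-8\right) \left(-1\right)\right)\right)\right) + 3755} = \sqrt{\left(3 - \left(-5 - 16\right)\right) + 3755} = \sqrt{\left(3 - -21\right) + 3755} = \sqrt{\left(3 + 21\right) + 3755} = \sqrt{24 + 3755} = \sqrt{3779}$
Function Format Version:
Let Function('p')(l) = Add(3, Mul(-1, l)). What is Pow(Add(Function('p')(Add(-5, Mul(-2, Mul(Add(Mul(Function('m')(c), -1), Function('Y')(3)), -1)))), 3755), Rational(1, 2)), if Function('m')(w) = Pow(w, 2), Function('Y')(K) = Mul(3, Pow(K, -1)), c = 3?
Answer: Pow(3779, Rational(1, 2)) ≈ 61.474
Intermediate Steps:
Pow(Add(Function('p')(Add(-5, Mul(-2, Mul(Add(Mul(Function('m')(c), -1), Function('Y')(3)), -1)))), 3755), Rational(1, 2)) = Pow(Add(Add(3, Mul(-1, Add(-5, Mul(-2, Mul(Add(Mul(Pow(3, 2), -1), Mul(3, Pow(3, -1))), -1))))), 3755), Rational(1, 2)) = Pow(Add(Add(3, Mul(-1, Add(-5, Mul(-2, Mul(Add(Mul(9, -1), Mul(3, Rational(1, 3))), -1))))), 3755), Rational(1, 2)) = Pow(Add(Add(3, Mul(-1, Add(-5, Mul(-2, Mul(Add(-9, 1), -1))))), 3755), Rational(1, 2)) = Pow(Add(Add(3, Mul(-1, Add(-5, Mul(-2, Mul(-8, -1))))), 3755), Rational(1, 2)) = Pow(Add(Add(3, Mul(-1, Add(-5, Mul(-2, 8)))), 3755), Rational(1, 2)) = Pow(Add(Add(3, Mul(-1, Add(-5, -16))), 3755), Rational(1, 2)) = Pow(Add(Add(3, Mul(-1, -21)), 3755), Rational(1, 2)) = Pow(Add(Add(3, 21), 3755), Rational(1, 2)) = Pow(Add(24, 3755), Rational(1, 2)) = Pow(3779, Rational(1, 2))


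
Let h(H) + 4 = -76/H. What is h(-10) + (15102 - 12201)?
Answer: 14523/5 ≈ 2904.6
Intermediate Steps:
h(H) = -4 - 76/H
h(-10) + (15102 - 12201) = (-4 - 76/(-10)) + (15102 - 12201) = (-4 - 76*(-⅒)) + 2901 = (-4 + 38/5) + 2901 = 18/5 + 2901 = 14523/5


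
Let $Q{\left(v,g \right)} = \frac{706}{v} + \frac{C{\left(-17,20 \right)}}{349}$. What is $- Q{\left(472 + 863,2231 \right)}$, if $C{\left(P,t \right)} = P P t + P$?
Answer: $- \frac{7939999}{465915} \approx -17.042$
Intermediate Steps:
$C{\left(P,t \right)} = P + t P^{2}$ ($C{\left(P,t \right)} = P^{2} t + P = t P^{2} + P = P + t P^{2}$)
$Q{\left(v,g \right)} = \frac{5763}{349} + \frac{706}{v}$ ($Q{\left(v,g \right)} = \frac{706}{v} + \frac{\left(-17\right) \left(1 - 340\right)}{349} = \frac{706}{v} + - 17 \left(1 - 340\right) \frac{1}{349} = \frac{706}{v} + \left(-17\right) \left(-339\right) \frac{1}{349} = \frac{706}{v} + 5763 \cdot \frac{1}{349} = \frac{706}{v} + \frac{5763}{349} = \frac{5763}{349} + \frac{706}{v}$)
$- Q{\left(472 + 863,2231 \right)} = - (\frac{5763}{349} + \frac{706}{472 + 863}) = - (\frac{5763}{349} + \frac{706}{1335}) = \left(-1\right) \frac{7939999}{465915} = - \frac{7939999}{465915}$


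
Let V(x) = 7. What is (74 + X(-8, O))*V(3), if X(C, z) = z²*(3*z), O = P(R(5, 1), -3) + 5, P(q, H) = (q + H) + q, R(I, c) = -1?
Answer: 518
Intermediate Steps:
P(q, H) = H + 2*q (P(q, H) = (H + q) + q = H + 2*q)
O = 0 (O = (-3 + 2*(-1)) + 5 = (-3 - 2) + 5 = -5 + 5 = 0)
X(C, z) = 3*z³
(74 + X(-8, O))*V(3) = (74 + 3*0³)*7 = (74 + 3*0)*7 = (74 + 0)*7 = 74*7 = 518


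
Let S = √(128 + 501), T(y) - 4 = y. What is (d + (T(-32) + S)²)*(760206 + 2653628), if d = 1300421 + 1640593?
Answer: 10044957335118 - 191174704*√629 ≈ 1.0040e+13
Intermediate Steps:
d = 2941014
T(y) = 4 + y
S = √629 ≈ 25.080
(d + (T(-32) + S)²)*(760206 + 2653628) = (2941014 + ((4 - 32) + √629)²)*(760206 + 2653628) = (2941014 + (-28 + √629)²)*3413834 = 10040133587676 + 3413834*(-28 + √629)²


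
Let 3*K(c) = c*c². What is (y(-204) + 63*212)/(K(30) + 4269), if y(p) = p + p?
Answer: 4316/4423 ≈ 0.97581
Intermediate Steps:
K(c) = c³/3 (K(c) = (c*c²)/3 = c³/3)
y(p) = 2*p
(y(-204) + 63*212)/(K(30) + 4269) = (2*(-204) + 63*212)/((⅓)*30³ + 4269) = (-408 + 13356)/((⅓)*27000 + 4269) = 12948/(9000 + 4269) = 12948/13269 = 12948*(1/13269) = 4316/4423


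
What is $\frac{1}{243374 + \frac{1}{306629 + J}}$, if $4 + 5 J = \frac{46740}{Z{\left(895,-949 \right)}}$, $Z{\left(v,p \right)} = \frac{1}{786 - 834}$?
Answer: $\frac{710379}{172887778741} \approx 4.1089 \cdot 10^{-6}$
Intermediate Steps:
$Z{\left(v,p \right)} = - \frac{1}{48}$ ($Z{\left(v,p \right)} = \frac{1}{-48} = - \frac{1}{48}$)
$J = - \frac{2243524}{5}$ ($J = - \frac{4}{5} + \frac{46740 \frac{1}{- \frac{1}{48}}}{5} = - \frac{4}{5} + \frac{46740 \left(-48\right)}{5} = - \frac{4}{5} + \frac{1}{5} \left(-2243520\right) = - \frac{4}{5} - 448704 = - \frac{2243524}{5} \approx -4.4871 \cdot 10^{5}$)
$\frac{1}{243374 + \frac{1}{306629 + J}} = \frac{1}{243374 + \frac{1}{306629 - \frac{2243524}{5}}} = \frac{1}{243374 + \frac{1}{- \frac{710379}{5}}} = \frac{1}{243374 - \frac{5}{710379}} = \frac{1}{\frac{172887778741}{710379}} = \frac{710379}{172887778741}$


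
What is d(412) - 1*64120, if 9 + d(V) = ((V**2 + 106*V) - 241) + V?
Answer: 149458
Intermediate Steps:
d(V) = -250 + V**2 + 107*V (d(V) = -9 + (((V**2 + 106*V) - 241) + V) = -9 + ((-241 + V**2 + 106*V) + V) = -9 + (-241 + V**2 + 107*V) = -250 + V**2 + 107*V)
d(412) - 1*64120 = (-250 + 412**2 + 107*412) - 1*64120 = (-250 + 169744 + 44084) - 64120 = 213578 - 64120 = 149458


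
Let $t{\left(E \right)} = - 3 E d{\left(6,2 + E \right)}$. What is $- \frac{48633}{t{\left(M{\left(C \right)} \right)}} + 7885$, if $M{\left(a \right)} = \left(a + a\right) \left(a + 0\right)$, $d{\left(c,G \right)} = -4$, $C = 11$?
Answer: $\frac{7616469}{968} \approx 7868.3$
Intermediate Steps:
$M{\left(a \right)} = 2 a^{2}$ ($M{\left(a \right)} = 2 a a = 2 a^{2}$)
$t{\left(E \right)} = 12 E$ ($t{\left(E \right)} = - 3 E \left(-4\right) = 12 E$)
$- \frac{48633}{t{\left(M{\left(C \right)} \right)}} + 7885 = - \frac{48633}{12 \cdot 2 \cdot 11^{2}} + 7885 = - \frac{48633}{12 \cdot 2 \cdot 121} + 7885 = - \frac{48633}{12 \cdot 242} + 7885 = - \frac{48633}{2904} + 7885 = \left(-48633\right) \frac{1}{2904} + 7885 = - \frac{16211}{968} + 7885 = \frac{7616469}{968}$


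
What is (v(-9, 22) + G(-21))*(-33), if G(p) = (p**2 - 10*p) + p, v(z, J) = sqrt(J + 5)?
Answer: -20790 - 99*sqrt(3) ≈ -20961.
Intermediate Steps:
v(z, J) = sqrt(5 + J)
G(p) = p**2 - 9*p
(v(-9, 22) + G(-21))*(-33) = (sqrt(5 + 22) - 21*(-9 - 21))*(-33) = (sqrt(27) - 21*(-30))*(-33) = (3*sqrt(3) + 630)*(-33) = (630 + 3*sqrt(3))*(-33) = -20790 - 99*sqrt(3)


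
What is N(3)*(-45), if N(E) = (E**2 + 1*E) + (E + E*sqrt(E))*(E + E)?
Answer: -1350 - 810*sqrt(3) ≈ -2753.0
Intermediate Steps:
N(E) = E + E**2 + 2*E*(E + E**(3/2)) (N(E) = (E**2 + E) + (E + E**(3/2))*(2*E) = (E + E**2) + 2*E*(E + E**(3/2)) = E + E**2 + 2*E*(E + E**(3/2)))
N(3)*(-45) = (3 + 2*3**(5/2) + 3*3**2)*(-45) = (3 + 2*(9*sqrt(3)) + 3*9)*(-45) = (3 + 18*sqrt(3) + 27)*(-45) = (30 + 18*sqrt(3))*(-45) = -1350 - 810*sqrt(3)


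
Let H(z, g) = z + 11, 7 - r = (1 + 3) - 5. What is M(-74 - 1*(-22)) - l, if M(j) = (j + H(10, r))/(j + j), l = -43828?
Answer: 4558143/104 ≈ 43828.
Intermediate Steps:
r = 8 (r = 7 - ((1 + 3) - 5) = 7 - (4 - 5) = 7 - 1*(-1) = 7 + 1 = 8)
H(z, g) = 11 + z
M(j) = (21 + j)/(2*j) (M(j) = (j + (11 + 10))/(j + j) = (j + 21)/((2*j)) = (21 + j)*(1/(2*j)) = (21 + j)/(2*j))
M(-74 - 1*(-22)) - l = (21 + (-74 - 1*(-22)))/(2*(-74 - 1*(-22))) - 1*(-43828) = (21 + (-74 + 22))/(2*(-74 + 22)) + 43828 = (1/2)*(21 - 52)/(-52) + 43828 = (1/2)*(-1/52)*(-31) + 43828 = 31/104 + 43828 = 4558143/104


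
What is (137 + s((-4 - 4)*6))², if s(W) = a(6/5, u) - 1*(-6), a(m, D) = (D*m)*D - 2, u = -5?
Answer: 29241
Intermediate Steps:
a(m, D) = -2 + m*D² (a(m, D) = m*D² - 2 = -2 + m*D²)
s(W) = 34 (s(W) = (-2 + (6/5)*(-5)²) - 1*(-6) = (-2 + (6*(⅕))*25) + 6 = (-2 + (6/5)*25) + 6 = (-2 + 30) + 6 = 28 + 6 = 34)
(137 + s((-4 - 4)*6))² = (137 + 34)² = 171² = 29241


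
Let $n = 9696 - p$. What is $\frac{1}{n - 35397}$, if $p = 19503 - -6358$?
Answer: $- \frac{1}{51562} \approx -1.9394 \cdot 10^{-5}$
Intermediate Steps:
$p = 25861$ ($p = 19503 + 6358 = 25861$)
$n = -16165$ ($n = 9696 - 25861 = -16165$)
$\frac{1}{n - 35397} = \frac{1}{-16165 - 35397} = \frac{1}{-51562} = - \frac{1}{51562}$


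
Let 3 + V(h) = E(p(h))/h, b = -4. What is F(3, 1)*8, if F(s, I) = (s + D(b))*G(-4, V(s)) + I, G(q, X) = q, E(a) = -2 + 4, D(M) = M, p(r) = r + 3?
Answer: 40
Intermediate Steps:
p(r) = 3 + r
E(a) = 2
V(h) = -3 + 2/h
F(s, I) = 16 + I - 4*s (F(s, I) = (s - 4)*(-4) + I = (-4 + s)*(-4) + I = (16 - 4*s) + I = 16 + I - 4*s)
F(3, 1)*8 = (16 + 1 - 4*3)*8 = (16 + 1 - 12)*8 = 5*8 = 40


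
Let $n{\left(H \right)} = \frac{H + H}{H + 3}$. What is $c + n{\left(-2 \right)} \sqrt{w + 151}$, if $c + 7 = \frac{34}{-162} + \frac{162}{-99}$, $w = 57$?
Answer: $- \frac{7882}{891} - 16 \sqrt{13} \approx -66.535$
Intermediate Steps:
$c = - \frac{7882}{891}$ ($c = -7 + \left(\frac{34}{-162} + \frac{162}{-99}\right) = -7 + \left(34 \left(- \frac{1}{162}\right) + 162 \left(- \frac{1}{99}\right)\right) = -7 - \frac{1645}{891} = - \frac{7882}{891} \approx -8.8462$)
$n{\left(H \right)} = \frac{2 H}{3 + H}$
$c + n{\left(-2 \right)} \sqrt{w + 151} = - \frac{7882}{891} + 2 \left(-2\right) \frac{1}{3 - 2} \sqrt{57 + 151} = - \frac{7882}{891} + 2 \left(-2\right) 1^{-1} \sqrt{208} = - \frac{7882}{891} + 2 \left(-2\right) 1 \cdot 4 \sqrt{13} = - \frac{7882}{891} - 4 \cdot 4 \sqrt{13} = - \frac{7882}{891} - 16 \sqrt{13}$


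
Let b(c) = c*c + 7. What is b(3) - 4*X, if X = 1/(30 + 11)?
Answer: 652/41 ≈ 15.902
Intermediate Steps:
b(c) = 7 + c**2 (b(c) = c**2 + 7 = 7 + c**2)
X = 1/41 ≈ 0.024390
b(3) - 4*X = (7 + 3**2) - 4*1/41 = (7 + 9) - 4/41 = 16 - 4/41 = 652/41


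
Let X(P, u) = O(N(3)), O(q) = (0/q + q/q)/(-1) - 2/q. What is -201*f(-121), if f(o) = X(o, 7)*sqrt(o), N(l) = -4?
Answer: 2211*I/2 ≈ 1105.5*I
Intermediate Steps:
O(q) = -1 - 2/q (O(q) = (0 + 1)*(-1) - 2/q = 1*(-1) - 2/q = -1 - 2/q)
X(P, u) = -1/2 (X(P, u) = (-2 - 1*(-4))/(-4) = -(-2 + 4)/4 = -1/4*2 = -1/2)
f(o) = -sqrt(o)/2
-201*f(-121) = -(-201)*sqrt(-121)/2 = -(-201)*11*I/2 = -(-2211)*I/2 = 2211*I/2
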